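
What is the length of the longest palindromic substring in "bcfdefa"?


Input: "bcfdefa"
Checking substrings for palindromes:
  No multi-char palindromic substrings found
Longest palindromic substring: "b" with length 1

1


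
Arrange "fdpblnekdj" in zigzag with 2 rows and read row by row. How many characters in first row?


Zigzag "fdpblnekdj" into 2 rows:
Placing characters:
  'f' => row 0
  'd' => row 1
  'p' => row 0
  'b' => row 1
  'l' => row 0
  'n' => row 1
  'e' => row 0
  'k' => row 1
  'd' => row 0
  'j' => row 1
Rows:
  Row 0: "fpled"
  Row 1: "dbnkj"
First row length: 5

5


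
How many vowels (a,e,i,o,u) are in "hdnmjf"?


Input: hdnmjf
Checking each character:
  'h' at position 0: consonant
  'd' at position 1: consonant
  'n' at position 2: consonant
  'm' at position 3: consonant
  'j' at position 4: consonant
  'f' at position 5: consonant
Total vowels: 0

0


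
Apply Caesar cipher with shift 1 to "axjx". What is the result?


Caesar cipher: shift "axjx" by 1
  'a' (pos 0) + 1 = pos 1 = 'b'
  'x' (pos 23) + 1 = pos 24 = 'y'
  'j' (pos 9) + 1 = pos 10 = 'k'
  'x' (pos 23) + 1 = pos 24 = 'y'
Result: byky

byky


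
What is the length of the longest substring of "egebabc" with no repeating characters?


Input: "egebabc"
Sliding window (track last position of each char):
  Position 0 ('e'): window [0,0] length 1 -- new best
  Position 1 ('g'): window [0,1] length 2 -- new best
  Position 2 ('e'): repeat (last at 0), move window start to 1
  Position 2 ('e'): window [1,2] length 2
  Position 3 ('b'): window [1,3] length 3 -- new best
  Position 4 ('a'): window [1,4] length 4 -- new best
  Position 5 ('b'): repeat (last at 3), move window start to 4
  Position 5 ('b'): window [4,5] length 2
  Position 6 ('c'): window [4,6] length 3
Longest substring with no repeats: "geba" with length 4

4


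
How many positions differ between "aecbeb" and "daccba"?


Comparing "aecbeb" and "daccba" position by position:
  Position 0: 'a' vs 'd' => DIFFER
  Position 1: 'e' vs 'a' => DIFFER
  Position 2: 'c' vs 'c' => same
  Position 3: 'b' vs 'c' => DIFFER
  Position 4: 'e' vs 'b' => DIFFER
  Position 5: 'b' vs 'a' => DIFFER
Positions that differ: 5

5


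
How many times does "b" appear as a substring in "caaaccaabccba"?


Searching for "b" in "caaaccaabccba"
Scanning each position:
  Position 0: "c" => no
  Position 1: "a" => no
  Position 2: "a" => no
  Position 3: "a" => no
  Position 4: "c" => no
  Position 5: "c" => no
  Position 6: "a" => no
  Position 7: "a" => no
  Position 8: "b" => MATCH
  Position 9: "c" => no
  Position 10: "c" => no
  Position 11: "b" => MATCH
  Position 12: "a" => no
Total occurrences: 2

2


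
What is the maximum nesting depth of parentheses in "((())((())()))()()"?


Input: "((())((())()))()()"
Tracking depth:
  Position 0 '(': depth becomes 1
  Position 1 '(': depth becomes 2
  Position 2 '(': depth becomes 3
  Position 3 ')': depth becomes 2
  Position 4 ')': depth becomes 1
  Position 5 '(': depth becomes 2
  Position 6 '(': depth becomes 3
  Position 7 '(': depth becomes 4
  Position 8 ')': depth becomes 3
  Position 9 ')': depth becomes 2
  Position 10 '(': depth becomes 3
  Position 11 ')': depth becomes 2
  Position 12 ')': depth becomes 1
  Position 13 ')': depth becomes 0
  Position 14 '(': depth becomes 1
  Position 15 ')': depth becomes 0
  Position 16 '(': depth becomes 1
  Position 17 ')': depth becomes 0
Maximum depth reached: 4

4


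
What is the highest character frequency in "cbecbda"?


Input: cbecbda
Character counts:
  'a': 1
  'b': 2
  'c': 2
  'd': 1
  'e': 1
Maximum frequency: 2

2


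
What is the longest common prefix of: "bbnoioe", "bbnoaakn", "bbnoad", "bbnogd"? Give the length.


Words: bbnoioe, bbnoaakn, bbnoad, bbnogd
  Position 0: all 'b' => match
  Position 1: all 'b' => match
  Position 2: all 'n' => match
  Position 3: all 'o' => match
  Position 4: ('i', 'a', 'a', 'g') => mismatch, stop
LCP = "bbno" (length 4)

4


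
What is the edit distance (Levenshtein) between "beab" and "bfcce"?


Computing edit distance: "beab" -> "bfcce"
DP table:
           b    f    c    c    e
      0    1    2    3    4    5
  b   1    0    1    2    3    4
  e   2    1    1    2    3    3
  a   3    2    2    2    3    4
  b   4    3    3    3    3    4
Edit distance = dp[4][5] = 4

4


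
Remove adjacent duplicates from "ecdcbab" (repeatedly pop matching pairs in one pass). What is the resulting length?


Input: ecdcbab
Stack-based adjacent duplicate removal:
  Read 'e': push. Stack: e
  Read 'c': push. Stack: ec
  Read 'd': push. Stack: ecd
  Read 'c': push. Stack: ecdc
  Read 'b': push. Stack: ecdcb
  Read 'a': push. Stack: ecdcba
  Read 'b': push. Stack: ecdcbab
Final stack: "ecdcbab" (length 7)

7


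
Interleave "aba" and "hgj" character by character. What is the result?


Interleaving "aba" and "hgj":
  Position 0: 'a' from first, 'h' from second => "ah"
  Position 1: 'b' from first, 'g' from second => "bg"
  Position 2: 'a' from first, 'j' from second => "aj"
Result: ahbgaj

ahbgaj


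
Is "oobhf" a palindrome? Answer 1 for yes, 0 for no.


Input: oobhf
Reversed: fhboo
  Compare pos 0 ('o') with pos 4 ('f'): MISMATCH
  Compare pos 1 ('o') with pos 3 ('h'): MISMATCH
Result: not a palindrome

0


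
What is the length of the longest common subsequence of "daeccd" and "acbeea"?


LCS of "daeccd" and "acbeea"
DP table:
           a    c    b    e    e    a
      0    0    0    0    0    0    0
  d   0    0    0    0    0    0    0
  a   0    1    1    1    1    1    1
  e   0    1    1    1    2    2    2
  c   0    1    2    2    2    2    2
  c   0    1    2    2    2    2    2
  d   0    1    2    2    2    2    2
LCS length = dp[6][6] = 2

2


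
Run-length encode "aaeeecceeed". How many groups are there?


Input: aaeeecceeed
Scanning for consecutive runs:
  Group 1: 'a' x 2 (positions 0-1)
  Group 2: 'e' x 3 (positions 2-4)
  Group 3: 'c' x 2 (positions 5-6)
  Group 4: 'e' x 3 (positions 7-9)
  Group 5: 'd' x 1 (positions 10-10)
Total groups: 5

5


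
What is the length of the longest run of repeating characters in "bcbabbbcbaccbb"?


Input: "bcbabbbcbaccbb"
Scanning for longest run:
  Position 1 ('c'): new char, reset run to 1
  Position 2 ('b'): new char, reset run to 1
  Position 3 ('a'): new char, reset run to 1
  Position 4 ('b'): new char, reset run to 1
  Position 5 ('b'): continues run of 'b', length=2
  Position 6 ('b'): continues run of 'b', length=3
  Position 7 ('c'): new char, reset run to 1
  Position 8 ('b'): new char, reset run to 1
  Position 9 ('a'): new char, reset run to 1
  Position 10 ('c'): new char, reset run to 1
  Position 11 ('c'): continues run of 'c', length=2
  Position 12 ('b'): new char, reset run to 1
  Position 13 ('b'): continues run of 'b', length=2
Longest run: 'b' with length 3

3


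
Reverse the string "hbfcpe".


Input: hbfcpe
Reading characters right to left:
  Position 5: 'e'
  Position 4: 'p'
  Position 3: 'c'
  Position 2: 'f'
  Position 1: 'b'
  Position 0: 'h'
Reversed: epcfbh

epcfbh


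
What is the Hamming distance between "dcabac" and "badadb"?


Comparing "dcabac" and "badadb" position by position:
  Position 0: 'd' vs 'b' => differ
  Position 1: 'c' vs 'a' => differ
  Position 2: 'a' vs 'd' => differ
  Position 3: 'b' vs 'a' => differ
  Position 4: 'a' vs 'd' => differ
  Position 5: 'c' vs 'b' => differ
Total differences (Hamming distance): 6

6


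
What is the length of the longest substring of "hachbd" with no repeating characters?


Input: "hachbd"
Sliding window (track last position of each char):
  Position 0 ('h'): window [0,0] length 1 -- new best
  Position 1 ('a'): window [0,1] length 2 -- new best
  Position 2 ('c'): window [0,2] length 3 -- new best
  Position 3 ('h'): repeat (last at 0), move window start to 1
  Position 3 ('h'): window [1,3] length 3
  Position 4 ('b'): window [1,4] length 4 -- new best
  Position 5 ('d'): window [1,5] length 5 -- new best
Longest substring with no repeats: "achbd" with length 5

5


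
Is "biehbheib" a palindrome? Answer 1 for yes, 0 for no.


Input: biehbheib
Reversed: biehbheib
  Compare pos 0 ('b') with pos 8 ('b'): match
  Compare pos 1 ('i') with pos 7 ('i'): match
  Compare pos 2 ('e') with pos 6 ('e'): match
  Compare pos 3 ('h') with pos 5 ('h'): match
Result: palindrome

1


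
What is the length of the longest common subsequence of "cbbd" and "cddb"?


LCS of "cbbd" and "cddb"
DP table:
           c    d    d    b
      0    0    0    0    0
  c   0    1    1    1    1
  b   0    1    1    1    2
  b   0    1    1    1    2
  d   0    1    2    2    2
LCS length = dp[4][4] = 2

2


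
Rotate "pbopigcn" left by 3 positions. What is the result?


Input: "pbopigcn", rotate left by 3
First 3 characters: "pbo"
Remaining characters: "pigcn"
Concatenate remaining + first: "pigcn" + "pbo" = "pigcnpbo"

pigcnpbo


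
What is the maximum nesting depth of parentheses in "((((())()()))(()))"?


Input: "((((())()()))(()))"
Tracking depth:
  Position 0 '(': depth becomes 1
  Position 1 '(': depth becomes 2
  Position 2 '(': depth becomes 3
  Position 3 '(': depth becomes 4
  Position 4 '(': depth becomes 5
  Position 5 ')': depth becomes 4
  Position 6 ')': depth becomes 3
  Position 7 '(': depth becomes 4
  Position 8 ')': depth becomes 3
  Position 9 '(': depth becomes 4
  Position 10 ')': depth becomes 3
  Position 11 ')': depth becomes 2
  Position 12 ')': depth becomes 1
  Position 13 '(': depth becomes 2
  Position 14 '(': depth becomes 3
  Position 15 ')': depth becomes 2
  Position 16 ')': depth becomes 1
  Position 17 ')': depth becomes 0
Maximum depth reached: 5

5


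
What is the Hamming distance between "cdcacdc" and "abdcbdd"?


Comparing "cdcacdc" and "abdcbdd" position by position:
  Position 0: 'c' vs 'a' => differ
  Position 1: 'd' vs 'b' => differ
  Position 2: 'c' vs 'd' => differ
  Position 3: 'a' vs 'c' => differ
  Position 4: 'c' vs 'b' => differ
  Position 5: 'd' vs 'd' => same
  Position 6: 'c' vs 'd' => differ
Total differences (Hamming distance): 6

6


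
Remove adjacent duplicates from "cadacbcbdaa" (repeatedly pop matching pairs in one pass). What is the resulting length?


Input: cadacbcbdaa
Stack-based adjacent duplicate removal:
  Read 'c': push. Stack: c
  Read 'a': push. Stack: ca
  Read 'd': push. Stack: cad
  Read 'a': push. Stack: cada
  Read 'c': push. Stack: cadac
  Read 'b': push. Stack: cadacb
  Read 'c': push. Stack: cadacbc
  Read 'b': push. Stack: cadacbcb
  Read 'd': push. Stack: cadacbcbd
  Read 'a': push. Stack: cadacbcbda
  Read 'a': matches stack top 'a' => pop. Stack: cadacbcbd
Final stack: "cadacbcbd" (length 9)

9


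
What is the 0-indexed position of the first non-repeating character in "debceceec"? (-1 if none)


Input: debceceec
Character frequencies:
  'b': 1
  'c': 3
  'd': 1
  'e': 4
Scanning left to right for freq == 1:
  Position 0 ('d'): unique! => answer = 0

0


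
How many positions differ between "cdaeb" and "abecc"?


Comparing "cdaeb" and "abecc" position by position:
  Position 0: 'c' vs 'a' => DIFFER
  Position 1: 'd' vs 'b' => DIFFER
  Position 2: 'a' vs 'e' => DIFFER
  Position 3: 'e' vs 'c' => DIFFER
  Position 4: 'b' vs 'c' => DIFFER
Positions that differ: 5

5


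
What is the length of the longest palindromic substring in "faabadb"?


Input: "faabadb"
Checking substrings for palindromes:
  [2:5] "aba" (len 3) => palindrome
  [1:3] "aa" (len 2) => palindrome
Longest palindromic substring: "aba" with length 3

3


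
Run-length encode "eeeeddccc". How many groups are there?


Input: eeeeddccc
Scanning for consecutive runs:
  Group 1: 'e' x 4 (positions 0-3)
  Group 2: 'd' x 2 (positions 4-5)
  Group 3: 'c' x 3 (positions 6-8)
Total groups: 3

3


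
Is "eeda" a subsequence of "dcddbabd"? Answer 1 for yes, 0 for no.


Check if "eeda" is a subsequence of "dcddbabd"
Greedy scan:
  Position 0 ('d'): no match needed
  Position 1 ('c'): no match needed
  Position 2 ('d'): no match needed
  Position 3 ('d'): no match needed
  Position 4 ('b'): no match needed
  Position 5 ('a'): no match needed
  Position 6 ('b'): no match needed
  Position 7 ('d'): no match needed
Only matched 0/4 characters => not a subsequence

0


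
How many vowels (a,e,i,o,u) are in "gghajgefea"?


Input: gghajgefea
Checking each character:
  'g' at position 0: consonant
  'g' at position 1: consonant
  'h' at position 2: consonant
  'a' at position 3: vowel (running total: 1)
  'j' at position 4: consonant
  'g' at position 5: consonant
  'e' at position 6: vowel (running total: 2)
  'f' at position 7: consonant
  'e' at position 8: vowel (running total: 3)
  'a' at position 9: vowel (running total: 4)
Total vowels: 4

4


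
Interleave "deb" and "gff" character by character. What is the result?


Interleaving "deb" and "gff":
  Position 0: 'd' from first, 'g' from second => "dg"
  Position 1: 'e' from first, 'f' from second => "ef"
  Position 2: 'b' from first, 'f' from second => "bf"
Result: dgefbf

dgefbf


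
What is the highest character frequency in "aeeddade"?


Input: aeeddade
Character counts:
  'a': 2
  'd': 3
  'e': 3
Maximum frequency: 3

3


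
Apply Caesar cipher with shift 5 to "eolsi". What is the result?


Caesar cipher: shift "eolsi" by 5
  'e' (pos 4) + 5 = pos 9 = 'j'
  'o' (pos 14) + 5 = pos 19 = 't'
  'l' (pos 11) + 5 = pos 16 = 'q'
  's' (pos 18) + 5 = pos 23 = 'x'
  'i' (pos 8) + 5 = pos 13 = 'n'
Result: jtqxn

jtqxn


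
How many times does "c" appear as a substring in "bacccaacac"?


Searching for "c" in "bacccaacac"
Scanning each position:
  Position 0: "b" => no
  Position 1: "a" => no
  Position 2: "c" => MATCH
  Position 3: "c" => MATCH
  Position 4: "c" => MATCH
  Position 5: "a" => no
  Position 6: "a" => no
  Position 7: "c" => MATCH
  Position 8: "a" => no
  Position 9: "c" => MATCH
Total occurrences: 5

5


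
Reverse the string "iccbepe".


Input: iccbepe
Reading characters right to left:
  Position 6: 'e'
  Position 5: 'p'
  Position 4: 'e'
  Position 3: 'b'
  Position 2: 'c'
  Position 1: 'c'
  Position 0: 'i'
Reversed: epebcci

epebcci


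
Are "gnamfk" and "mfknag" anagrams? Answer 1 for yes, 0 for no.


Strings: "gnamfk", "mfknag"
Sorted first:  afgkmn
Sorted second: afgkmn
Sorted forms match => anagrams

1


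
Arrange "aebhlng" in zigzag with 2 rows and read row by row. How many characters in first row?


Zigzag "aebhlng" into 2 rows:
Placing characters:
  'a' => row 0
  'e' => row 1
  'b' => row 0
  'h' => row 1
  'l' => row 0
  'n' => row 1
  'g' => row 0
Rows:
  Row 0: "ablg"
  Row 1: "ehn"
First row length: 4

4


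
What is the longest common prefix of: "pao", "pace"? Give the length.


Words: pao, pace
  Position 0: all 'p' => match
  Position 1: all 'a' => match
  Position 2: ('o', 'c') => mismatch, stop
LCP = "pa" (length 2)

2


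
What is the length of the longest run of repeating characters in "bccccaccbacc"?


Input: "bccccaccbacc"
Scanning for longest run:
  Position 1 ('c'): new char, reset run to 1
  Position 2 ('c'): continues run of 'c', length=2
  Position 3 ('c'): continues run of 'c', length=3
  Position 4 ('c'): continues run of 'c', length=4
  Position 5 ('a'): new char, reset run to 1
  Position 6 ('c'): new char, reset run to 1
  Position 7 ('c'): continues run of 'c', length=2
  Position 8 ('b'): new char, reset run to 1
  Position 9 ('a'): new char, reset run to 1
  Position 10 ('c'): new char, reset run to 1
  Position 11 ('c'): continues run of 'c', length=2
Longest run: 'c' with length 4

4


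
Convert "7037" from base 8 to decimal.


Input: "7037" in base 8
Positional expansion:
  Digit '7' (value 7) x 8^3 = 3584
  Digit '0' (value 0) x 8^2 = 0
  Digit '3' (value 3) x 8^1 = 24
  Digit '7' (value 7) x 8^0 = 7
Sum = 3615

3615


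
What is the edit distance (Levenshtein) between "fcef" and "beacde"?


Computing edit distance: "fcef" -> "beacde"
DP table:
           b    e    a    c    d    e
      0    1    2    3    4    5    6
  f   1    1    2    3    4    5    6
  c   2    2    2    3    3    4    5
  e   3    3    2    3    4    4    4
  f   4    4    3    3    4    5    5
Edit distance = dp[4][6] = 5

5


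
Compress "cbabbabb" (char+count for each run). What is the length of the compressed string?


Input: cbabbabb
Runs:
  'c' x 1 => "c1"
  'b' x 1 => "b1"
  'a' x 1 => "a1"
  'b' x 2 => "b2"
  'a' x 1 => "a1"
  'b' x 2 => "b2"
Compressed: "c1b1a1b2a1b2"
Compressed length: 12

12


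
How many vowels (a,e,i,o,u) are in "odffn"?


Input: odffn
Checking each character:
  'o' at position 0: vowel (running total: 1)
  'd' at position 1: consonant
  'f' at position 2: consonant
  'f' at position 3: consonant
  'n' at position 4: consonant
Total vowels: 1

1


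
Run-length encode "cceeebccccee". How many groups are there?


Input: cceeebccccee
Scanning for consecutive runs:
  Group 1: 'c' x 2 (positions 0-1)
  Group 2: 'e' x 3 (positions 2-4)
  Group 3: 'b' x 1 (positions 5-5)
  Group 4: 'c' x 4 (positions 6-9)
  Group 5: 'e' x 2 (positions 10-11)
Total groups: 5

5


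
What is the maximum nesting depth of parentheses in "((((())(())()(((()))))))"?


Input: "((((())(())()(((()))))))"
Tracking depth:
  Position 0 '(': depth becomes 1
  Position 1 '(': depth becomes 2
  Position 2 '(': depth becomes 3
  Position 3 '(': depth becomes 4
  Position 4 '(': depth becomes 5
  Position 5 ')': depth becomes 4
  Position 6 ')': depth becomes 3
  Position 7 '(': depth becomes 4
  Position 8 '(': depth becomes 5
  Position 9 ')': depth becomes 4
  Position 10 ')': depth becomes 3
  Position 11 '(': depth becomes 4
  Position 12 ')': depth becomes 3
  Position 13 '(': depth becomes 4
  Position 14 '(': depth becomes 5
  Position 15 '(': depth becomes 6
  Position 16 '(': depth becomes 7
  Position 17 ')': depth becomes 6
  Position 18 ')': depth becomes 5
  Position 19 ')': depth becomes 4
  Position 20 ')': depth becomes 3
  Position 21 ')': depth becomes 2
  Position 22 ')': depth becomes 1
  Position 23 ')': depth becomes 0
Maximum depth reached: 7

7


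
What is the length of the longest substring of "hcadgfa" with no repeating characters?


Input: "hcadgfa"
Sliding window (track last position of each char):
  Position 0 ('h'): window [0,0] length 1 -- new best
  Position 1 ('c'): window [0,1] length 2 -- new best
  Position 2 ('a'): window [0,2] length 3 -- new best
  Position 3 ('d'): window [0,3] length 4 -- new best
  Position 4 ('g'): window [0,4] length 5 -- new best
  Position 5 ('f'): window [0,5] length 6 -- new best
  Position 6 ('a'): repeat (last at 2), move window start to 3
  Position 6 ('a'): window [3,6] length 4
Longest substring with no repeats: "hcadgf" with length 6

6


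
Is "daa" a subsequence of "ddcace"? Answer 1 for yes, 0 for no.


Check if "daa" is a subsequence of "ddcace"
Greedy scan:
  Position 0 ('d'): matches sub[0] = 'd'
  Position 1 ('d'): no match needed
  Position 2 ('c'): no match needed
  Position 3 ('a'): matches sub[1] = 'a'
  Position 4 ('c'): no match needed
  Position 5 ('e'): no match needed
Only matched 2/3 characters => not a subsequence

0


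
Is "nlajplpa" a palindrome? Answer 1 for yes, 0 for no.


Input: nlajplpa
Reversed: aplpjaln
  Compare pos 0 ('n') with pos 7 ('a'): MISMATCH
  Compare pos 1 ('l') with pos 6 ('p'): MISMATCH
  Compare pos 2 ('a') with pos 5 ('l'): MISMATCH
  Compare pos 3 ('j') with pos 4 ('p'): MISMATCH
Result: not a palindrome

0


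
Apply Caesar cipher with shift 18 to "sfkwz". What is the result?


Caesar cipher: shift "sfkwz" by 18
  's' (pos 18) + 18 = pos 10 = 'k'
  'f' (pos 5) + 18 = pos 23 = 'x'
  'k' (pos 10) + 18 = pos 2 = 'c'
  'w' (pos 22) + 18 = pos 14 = 'o'
  'z' (pos 25) + 18 = pos 17 = 'r'
Result: kxcor

kxcor


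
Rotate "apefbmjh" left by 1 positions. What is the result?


Input: "apefbmjh", rotate left by 1
First 1 characters: "a"
Remaining characters: "pefbmjh"
Concatenate remaining + first: "pefbmjh" + "a" = "pefbmjha"

pefbmjha


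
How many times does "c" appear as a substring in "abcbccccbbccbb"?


Searching for "c" in "abcbccccbbccbb"
Scanning each position:
  Position 0: "a" => no
  Position 1: "b" => no
  Position 2: "c" => MATCH
  Position 3: "b" => no
  Position 4: "c" => MATCH
  Position 5: "c" => MATCH
  Position 6: "c" => MATCH
  Position 7: "c" => MATCH
  Position 8: "b" => no
  Position 9: "b" => no
  Position 10: "c" => MATCH
  Position 11: "c" => MATCH
  Position 12: "b" => no
  Position 13: "b" => no
Total occurrences: 7

7


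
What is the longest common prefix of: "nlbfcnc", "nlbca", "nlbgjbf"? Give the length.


Words: nlbfcnc, nlbca, nlbgjbf
  Position 0: all 'n' => match
  Position 1: all 'l' => match
  Position 2: all 'b' => match
  Position 3: ('f', 'c', 'g') => mismatch, stop
LCP = "nlb" (length 3)

3


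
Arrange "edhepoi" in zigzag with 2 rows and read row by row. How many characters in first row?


Zigzag "edhepoi" into 2 rows:
Placing characters:
  'e' => row 0
  'd' => row 1
  'h' => row 0
  'e' => row 1
  'p' => row 0
  'o' => row 1
  'i' => row 0
Rows:
  Row 0: "ehpi"
  Row 1: "deo"
First row length: 4

4


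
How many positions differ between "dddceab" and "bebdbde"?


Comparing "dddceab" and "bebdbde" position by position:
  Position 0: 'd' vs 'b' => DIFFER
  Position 1: 'd' vs 'e' => DIFFER
  Position 2: 'd' vs 'b' => DIFFER
  Position 3: 'c' vs 'd' => DIFFER
  Position 4: 'e' vs 'b' => DIFFER
  Position 5: 'a' vs 'd' => DIFFER
  Position 6: 'b' vs 'e' => DIFFER
Positions that differ: 7

7


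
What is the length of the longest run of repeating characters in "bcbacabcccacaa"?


Input: "bcbacabcccacaa"
Scanning for longest run:
  Position 1 ('c'): new char, reset run to 1
  Position 2 ('b'): new char, reset run to 1
  Position 3 ('a'): new char, reset run to 1
  Position 4 ('c'): new char, reset run to 1
  Position 5 ('a'): new char, reset run to 1
  Position 6 ('b'): new char, reset run to 1
  Position 7 ('c'): new char, reset run to 1
  Position 8 ('c'): continues run of 'c', length=2
  Position 9 ('c'): continues run of 'c', length=3
  Position 10 ('a'): new char, reset run to 1
  Position 11 ('c'): new char, reset run to 1
  Position 12 ('a'): new char, reset run to 1
  Position 13 ('a'): continues run of 'a', length=2
Longest run: 'c' with length 3

3


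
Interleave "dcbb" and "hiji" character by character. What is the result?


Interleaving "dcbb" and "hiji":
  Position 0: 'd' from first, 'h' from second => "dh"
  Position 1: 'c' from first, 'i' from second => "ci"
  Position 2: 'b' from first, 'j' from second => "bj"
  Position 3: 'b' from first, 'i' from second => "bi"
Result: dhcibjbi

dhcibjbi


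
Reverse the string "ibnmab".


Input: ibnmab
Reading characters right to left:
  Position 5: 'b'
  Position 4: 'a'
  Position 3: 'm'
  Position 2: 'n'
  Position 1: 'b'
  Position 0: 'i'
Reversed: bamnbi

bamnbi


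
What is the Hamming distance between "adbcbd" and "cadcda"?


Comparing "adbcbd" and "cadcda" position by position:
  Position 0: 'a' vs 'c' => differ
  Position 1: 'd' vs 'a' => differ
  Position 2: 'b' vs 'd' => differ
  Position 3: 'c' vs 'c' => same
  Position 4: 'b' vs 'd' => differ
  Position 5: 'd' vs 'a' => differ
Total differences (Hamming distance): 5

5


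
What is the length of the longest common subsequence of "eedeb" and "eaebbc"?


LCS of "eedeb" and "eaebbc"
DP table:
           e    a    e    b    b    c
      0    0    0    0    0    0    0
  e   0    1    1    1    1    1    1
  e   0    1    1    2    2    2    2
  d   0    1    1    2    2    2    2
  e   0    1    1    2    2    2    2
  b   0    1    1    2    3    3    3
LCS length = dp[5][6] = 3

3


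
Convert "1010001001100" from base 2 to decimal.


Input: "1010001001100" in base 2
Positional expansion:
  Digit '1' (value 1) x 2^12 = 4096
  Digit '0' (value 0) x 2^11 = 0
  Digit '1' (value 1) x 2^10 = 1024
  Digit '0' (value 0) x 2^9 = 0
  Digit '0' (value 0) x 2^8 = 0
  Digit '0' (value 0) x 2^7 = 0
  Digit '1' (value 1) x 2^6 = 64
  Digit '0' (value 0) x 2^5 = 0
  Digit '0' (value 0) x 2^4 = 0
  Digit '1' (value 1) x 2^3 = 8
  Digit '1' (value 1) x 2^2 = 4
  Digit '0' (value 0) x 2^1 = 0
  Digit '0' (value 0) x 2^0 = 0
Sum = 5196

5196


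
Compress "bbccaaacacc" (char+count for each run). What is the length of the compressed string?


Input: bbccaaacacc
Runs:
  'b' x 2 => "b2"
  'c' x 2 => "c2"
  'a' x 3 => "a3"
  'c' x 1 => "c1"
  'a' x 1 => "a1"
  'c' x 2 => "c2"
Compressed: "b2c2a3c1a1c2"
Compressed length: 12

12


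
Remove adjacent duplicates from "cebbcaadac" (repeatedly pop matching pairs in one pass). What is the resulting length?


Input: cebbcaadac
Stack-based adjacent duplicate removal:
  Read 'c': push. Stack: c
  Read 'e': push. Stack: ce
  Read 'b': push. Stack: ceb
  Read 'b': matches stack top 'b' => pop. Stack: ce
  Read 'c': push. Stack: cec
  Read 'a': push. Stack: ceca
  Read 'a': matches stack top 'a' => pop. Stack: cec
  Read 'd': push. Stack: cecd
  Read 'a': push. Stack: cecda
  Read 'c': push. Stack: cecdac
Final stack: "cecdac" (length 6)

6


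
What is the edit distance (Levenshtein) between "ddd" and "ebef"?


Computing edit distance: "ddd" -> "ebef"
DP table:
           e    b    e    f
      0    1    2    3    4
  d   1    1    2    3    4
  d   2    2    2    3    4
  d   3    3    3    3    4
Edit distance = dp[3][4] = 4

4


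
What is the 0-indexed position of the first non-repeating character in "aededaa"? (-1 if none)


Input: aededaa
Character frequencies:
  'a': 3
  'd': 2
  'e': 2
Scanning left to right for freq == 1:
  Position 0 ('a'): freq=3, skip
  Position 1 ('e'): freq=2, skip
  Position 2 ('d'): freq=2, skip
  Position 3 ('e'): freq=2, skip
  Position 4 ('d'): freq=2, skip
  Position 5 ('a'): freq=3, skip
  Position 6 ('a'): freq=3, skip
  No unique character found => answer = -1

-1


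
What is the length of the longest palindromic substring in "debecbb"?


Input: "debecbb"
Checking substrings for palindromes:
  [1:4] "ebe" (len 3) => palindrome
  [5:7] "bb" (len 2) => palindrome
Longest palindromic substring: "ebe" with length 3

3


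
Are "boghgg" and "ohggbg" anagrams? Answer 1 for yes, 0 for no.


Strings: "boghgg", "ohggbg"
Sorted first:  bgggho
Sorted second: bgggho
Sorted forms match => anagrams

1


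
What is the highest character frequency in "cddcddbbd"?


Input: cddcddbbd
Character counts:
  'b': 2
  'c': 2
  'd': 5
Maximum frequency: 5

5


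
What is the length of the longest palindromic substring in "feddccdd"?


Input: "feddccdd"
Checking substrings for palindromes:
  [2:8] "ddccdd" (len 6) => palindrome
  [3:7] "dccd" (len 4) => palindrome
  [2:4] "dd" (len 2) => palindrome
  [4:6] "cc" (len 2) => palindrome
  [6:8] "dd" (len 2) => palindrome
Longest palindromic substring: "ddccdd" with length 6

6


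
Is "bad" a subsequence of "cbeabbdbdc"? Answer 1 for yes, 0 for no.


Check if "bad" is a subsequence of "cbeabbdbdc"
Greedy scan:
  Position 0 ('c'): no match needed
  Position 1 ('b'): matches sub[0] = 'b'
  Position 2 ('e'): no match needed
  Position 3 ('a'): matches sub[1] = 'a'
  Position 4 ('b'): no match needed
  Position 5 ('b'): no match needed
  Position 6 ('d'): matches sub[2] = 'd'
  Position 7 ('b'): no match needed
  Position 8 ('d'): no match needed
  Position 9 ('c'): no match needed
All 3 characters matched => is a subsequence

1


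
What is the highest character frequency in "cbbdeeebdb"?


Input: cbbdeeebdb
Character counts:
  'b': 4
  'c': 1
  'd': 2
  'e': 3
Maximum frequency: 4

4


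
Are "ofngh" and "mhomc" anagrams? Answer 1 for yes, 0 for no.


Strings: "ofngh", "mhomc"
Sorted first:  fghno
Sorted second: chmmo
Differ at position 0: 'f' vs 'c' => not anagrams

0


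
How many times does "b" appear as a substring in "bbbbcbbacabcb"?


Searching for "b" in "bbbbcbbacabcb"
Scanning each position:
  Position 0: "b" => MATCH
  Position 1: "b" => MATCH
  Position 2: "b" => MATCH
  Position 3: "b" => MATCH
  Position 4: "c" => no
  Position 5: "b" => MATCH
  Position 6: "b" => MATCH
  Position 7: "a" => no
  Position 8: "c" => no
  Position 9: "a" => no
  Position 10: "b" => MATCH
  Position 11: "c" => no
  Position 12: "b" => MATCH
Total occurrences: 8

8


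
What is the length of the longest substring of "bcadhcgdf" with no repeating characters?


Input: "bcadhcgdf"
Sliding window (track last position of each char):
  Position 0 ('b'): window [0,0] length 1 -- new best
  Position 1 ('c'): window [0,1] length 2 -- new best
  Position 2 ('a'): window [0,2] length 3 -- new best
  Position 3 ('d'): window [0,3] length 4 -- new best
  Position 4 ('h'): window [0,4] length 5 -- new best
  Position 5 ('c'): repeat (last at 1), move window start to 2
  Position 5 ('c'): window [2,5] length 4
  Position 6 ('g'): window [2,6] length 5
  Position 7 ('d'): repeat (last at 3), move window start to 4
  Position 7 ('d'): window [4,7] length 4
  Position 8 ('f'): window [4,8] length 5
Longest substring with no repeats: "bcadh" with length 5

5


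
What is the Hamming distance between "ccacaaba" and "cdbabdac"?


Comparing "ccacaaba" and "cdbabdac" position by position:
  Position 0: 'c' vs 'c' => same
  Position 1: 'c' vs 'd' => differ
  Position 2: 'a' vs 'b' => differ
  Position 3: 'c' vs 'a' => differ
  Position 4: 'a' vs 'b' => differ
  Position 5: 'a' vs 'd' => differ
  Position 6: 'b' vs 'a' => differ
  Position 7: 'a' vs 'c' => differ
Total differences (Hamming distance): 7

7


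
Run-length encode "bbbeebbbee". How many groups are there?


Input: bbbeebbbee
Scanning for consecutive runs:
  Group 1: 'b' x 3 (positions 0-2)
  Group 2: 'e' x 2 (positions 3-4)
  Group 3: 'b' x 3 (positions 5-7)
  Group 4: 'e' x 2 (positions 8-9)
Total groups: 4

4


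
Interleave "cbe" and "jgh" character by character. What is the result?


Interleaving "cbe" and "jgh":
  Position 0: 'c' from first, 'j' from second => "cj"
  Position 1: 'b' from first, 'g' from second => "bg"
  Position 2: 'e' from first, 'h' from second => "eh"
Result: cjbgeh

cjbgeh


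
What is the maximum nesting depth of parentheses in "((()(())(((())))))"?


Input: "((()(())(((())))))"
Tracking depth:
  Position 0 '(': depth becomes 1
  Position 1 '(': depth becomes 2
  Position 2 '(': depth becomes 3
  Position 3 ')': depth becomes 2
  Position 4 '(': depth becomes 3
  Position 5 '(': depth becomes 4
  Position 6 ')': depth becomes 3
  Position 7 ')': depth becomes 2
  Position 8 '(': depth becomes 3
  Position 9 '(': depth becomes 4
  Position 10 '(': depth becomes 5
  Position 11 '(': depth becomes 6
  Position 12 ')': depth becomes 5
  Position 13 ')': depth becomes 4
  Position 14 ')': depth becomes 3
  Position 15 ')': depth becomes 2
  Position 16 ')': depth becomes 1
  Position 17 ')': depth becomes 0
Maximum depth reached: 6

6


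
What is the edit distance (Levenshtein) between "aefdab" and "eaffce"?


Computing edit distance: "aefdab" -> "eaffce"
DP table:
           e    a    f    f    c    e
      0    1    2    3    4    5    6
  a   1    1    1    2    3    4    5
  e   2    1    2    2    3    4    4
  f   3    2    2    2    2    3    4
  d   4    3    3    3    3    3    4
  a   5    4    3    4    4    4    4
  b   6    5    4    4    5    5    5
Edit distance = dp[6][6] = 5

5


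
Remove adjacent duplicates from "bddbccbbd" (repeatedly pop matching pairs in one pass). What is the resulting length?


Input: bddbccbbd
Stack-based adjacent duplicate removal:
  Read 'b': push. Stack: b
  Read 'd': push. Stack: bd
  Read 'd': matches stack top 'd' => pop. Stack: b
  Read 'b': matches stack top 'b' => pop. Stack: (empty)
  Read 'c': push. Stack: c
  Read 'c': matches stack top 'c' => pop. Stack: (empty)
  Read 'b': push. Stack: b
  Read 'b': matches stack top 'b' => pop. Stack: (empty)
  Read 'd': push. Stack: d
Final stack: "d" (length 1)

1


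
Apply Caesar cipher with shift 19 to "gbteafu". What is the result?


Caesar cipher: shift "gbteafu" by 19
  'g' (pos 6) + 19 = pos 25 = 'z'
  'b' (pos 1) + 19 = pos 20 = 'u'
  't' (pos 19) + 19 = pos 12 = 'm'
  'e' (pos 4) + 19 = pos 23 = 'x'
  'a' (pos 0) + 19 = pos 19 = 't'
  'f' (pos 5) + 19 = pos 24 = 'y'
  'u' (pos 20) + 19 = pos 13 = 'n'
Result: zumxtyn

zumxtyn


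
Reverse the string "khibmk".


Input: khibmk
Reading characters right to left:
  Position 5: 'k'
  Position 4: 'm'
  Position 3: 'b'
  Position 2: 'i'
  Position 1: 'h'
  Position 0: 'k'
Reversed: kmbihk

kmbihk


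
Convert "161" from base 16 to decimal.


Input: "161" in base 16
Positional expansion:
  Digit '1' (value 1) x 16^2 = 256
  Digit '6' (value 6) x 16^1 = 96
  Digit '1' (value 1) x 16^0 = 1
Sum = 353

353


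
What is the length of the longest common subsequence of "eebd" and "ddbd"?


LCS of "eebd" and "ddbd"
DP table:
           d    d    b    d
      0    0    0    0    0
  e   0    0    0    0    0
  e   0    0    0    0    0
  b   0    0    0    1    1
  d   0    1    1    1    2
LCS length = dp[4][4] = 2

2


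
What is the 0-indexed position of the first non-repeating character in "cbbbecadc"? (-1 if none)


Input: cbbbecadc
Character frequencies:
  'a': 1
  'b': 3
  'c': 3
  'd': 1
  'e': 1
Scanning left to right for freq == 1:
  Position 0 ('c'): freq=3, skip
  Position 1 ('b'): freq=3, skip
  Position 2 ('b'): freq=3, skip
  Position 3 ('b'): freq=3, skip
  Position 4 ('e'): unique! => answer = 4

4


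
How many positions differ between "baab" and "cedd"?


Comparing "baab" and "cedd" position by position:
  Position 0: 'b' vs 'c' => DIFFER
  Position 1: 'a' vs 'e' => DIFFER
  Position 2: 'a' vs 'd' => DIFFER
  Position 3: 'b' vs 'd' => DIFFER
Positions that differ: 4

4


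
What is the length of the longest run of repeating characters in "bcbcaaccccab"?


Input: "bcbcaaccccab"
Scanning for longest run:
  Position 1 ('c'): new char, reset run to 1
  Position 2 ('b'): new char, reset run to 1
  Position 3 ('c'): new char, reset run to 1
  Position 4 ('a'): new char, reset run to 1
  Position 5 ('a'): continues run of 'a', length=2
  Position 6 ('c'): new char, reset run to 1
  Position 7 ('c'): continues run of 'c', length=2
  Position 8 ('c'): continues run of 'c', length=3
  Position 9 ('c'): continues run of 'c', length=4
  Position 10 ('a'): new char, reset run to 1
  Position 11 ('b'): new char, reset run to 1
Longest run: 'c' with length 4

4


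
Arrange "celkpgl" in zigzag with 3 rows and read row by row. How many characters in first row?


Zigzag "celkpgl" into 3 rows:
Placing characters:
  'c' => row 0
  'e' => row 1
  'l' => row 2
  'k' => row 1
  'p' => row 0
  'g' => row 1
  'l' => row 2
Rows:
  Row 0: "cp"
  Row 1: "ekg"
  Row 2: "ll"
First row length: 2

2


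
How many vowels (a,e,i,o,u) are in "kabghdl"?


Input: kabghdl
Checking each character:
  'k' at position 0: consonant
  'a' at position 1: vowel (running total: 1)
  'b' at position 2: consonant
  'g' at position 3: consonant
  'h' at position 4: consonant
  'd' at position 5: consonant
  'l' at position 6: consonant
Total vowels: 1

1


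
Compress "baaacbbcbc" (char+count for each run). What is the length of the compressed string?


Input: baaacbbcbc
Runs:
  'b' x 1 => "b1"
  'a' x 3 => "a3"
  'c' x 1 => "c1"
  'b' x 2 => "b2"
  'c' x 1 => "c1"
  'b' x 1 => "b1"
  'c' x 1 => "c1"
Compressed: "b1a3c1b2c1b1c1"
Compressed length: 14

14


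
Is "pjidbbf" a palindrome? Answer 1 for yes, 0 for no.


Input: pjidbbf
Reversed: fbbdijp
  Compare pos 0 ('p') with pos 6 ('f'): MISMATCH
  Compare pos 1 ('j') with pos 5 ('b'): MISMATCH
  Compare pos 2 ('i') with pos 4 ('b'): MISMATCH
Result: not a palindrome

0


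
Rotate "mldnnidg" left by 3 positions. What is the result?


Input: "mldnnidg", rotate left by 3
First 3 characters: "mld"
Remaining characters: "nnidg"
Concatenate remaining + first: "nnidg" + "mld" = "nnidgmld"

nnidgmld


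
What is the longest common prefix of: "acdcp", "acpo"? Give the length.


Words: acdcp, acpo
  Position 0: all 'a' => match
  Position 1: all 'c' => match
  Position 2: ('d', 'p') => mismatch, stop
LCP = "ac" (length 2)

2


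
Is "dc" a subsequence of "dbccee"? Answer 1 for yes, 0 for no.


Check if "dc" is a subsequence of "dbccee"
Greedy scan:
  Position 0 ('d'): matches sub[0] = 'd'
  Position 1 ('b'): no match needed
  Position 2 ('c'): matches sub[1] = 'c'
  Position 3 ('c'): no match needed
  Position 4 ('e'): no match needed
  Position 5 ('e'): no match needed
All 2 characters matched => is a subsequence

1


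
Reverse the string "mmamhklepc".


Input: mmamhklepc
Reading characters right to left:
  Position 9: 'c'
  Position 8: 'p'
  Position 7: 'e'
  Position 6: 'l'
  Position 5: 'k'
  Position 4: 'h'
  Position 3: 'm'
  Position 2: 'a'
  Position 1: 'm'
  Position 0: 'm'
Reversed: cpelkhmamm

cpelkhmamm


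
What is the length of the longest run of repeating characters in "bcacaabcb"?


Input: "bcacaabcb"
Scanning for longest run:
  Position 1 ('c'): new char, reset run to 1
  Position 2 ('a'): new char, reset run to 1
  Position 3 ('c'): new char, reset run to 1
  Position 4 ('a'): new char, reset run to 1
  Position 5 ('a'): continues run of 'a', length=2
  Position 6 ('b'): new char, reset run to 1
  Position 7 ('c'): new char, reset run to 1
  Position 8 ('b'): new char, reset run to 1
Longest run: 'a' with length 2

2


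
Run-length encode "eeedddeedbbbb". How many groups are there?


Input: eeedddeedbbbb
Scanning for consecutive runs:
  Group 1: 'e' x 3 (positions 0-2)
  Group 2: 'd' x 3 (positions 3-5)
  Group 3: 'e' x 2 (positions 6-7)
  Group 4: 'd' x 1 (positions 8-8)
  Group 5: 'b' x 4 (positions 9-12)
Total groups: 5

5


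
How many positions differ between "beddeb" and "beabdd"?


Comparing "beddeb" and "beabdd" position by position:
  Position 0: 'b' vs 'b' => same
  Position 1: 'e' vs 'e' => same
  Position 2: 'd' vs 'a' => DIFFER
  Position 3: 'd' vs 'b' => DIFFER
  Position 4: 'e' vs 'd' => DIFFER
  Position 5: 'b' vs 'd' => DIFFER
Positions that differ: 4

4


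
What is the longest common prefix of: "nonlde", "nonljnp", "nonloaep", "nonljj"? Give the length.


Words: nonlde, nonljnp, nonloaep, nonljj
  Position 0: all 'n' => match
  Position 1: all 'o' => match
  Position 2: all 'n' => match
  Position 3: all 'l' => match
  Position 4: ('d', 'j', 'o', 'j') => mismatch, stop
LCP = "nonl" (length 4)

4


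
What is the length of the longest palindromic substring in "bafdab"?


Input: "bafdab"
Checking substrings for palindromes:
  No multi-char palindromic substrings found
Longest palindromic substring: "b" with length 1

1


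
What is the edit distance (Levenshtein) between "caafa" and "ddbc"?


Computing edit distance: "caafa" -> "ddbc"
DP table:
           d    d    b    c
      0    1    2    3    4
  c   1    1    2    3    3
  a   2    2    2    3    4
  a   3    3    3    3    4
  f   4    4    4    4    4
  a   5    5    5    5    5
Edit distance = dp[5][4] = 5

5


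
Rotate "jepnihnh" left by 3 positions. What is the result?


Input: "jepnihnh", rotate left by 3
First 3 characters: "jep"
Remaining characters: "nihnh"
Concatenate remaining + first: "nihnh" + "jep" = "nihnhjep"

nihnhjep


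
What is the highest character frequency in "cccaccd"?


Input: cccaccd
Character counts:
  'a': 1
  'c': 5
  'd': 1
Maximum frequency: 5

5


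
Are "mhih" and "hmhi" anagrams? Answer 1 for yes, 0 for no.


Strings: "mhih", "hmhi"
Sorted first:  hhim
Sorted second: hhim
Sorted forms match => anagrams

1


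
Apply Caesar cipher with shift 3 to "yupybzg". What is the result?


Caesar cipher: shift "yupybzg" by 3
  'y' (pos 24) + 3 = pos 1 = 'b'
  'u' (pos 20) + 3 = pos 23 = 'x'
  'p' (pos 15) + 3 = pos 18 = 's'
  'y' (pos 24) + 3 = pos 1 = 'b'
  'b' (pos 1) + 3 = pos 4 = 'e'
  'z' (pos 25) + 3 = pos 2 = 'c'
  'g' (pos 6) + 3 = pos 9 = 'j'
Result: bxsbecj

bxsbecj
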